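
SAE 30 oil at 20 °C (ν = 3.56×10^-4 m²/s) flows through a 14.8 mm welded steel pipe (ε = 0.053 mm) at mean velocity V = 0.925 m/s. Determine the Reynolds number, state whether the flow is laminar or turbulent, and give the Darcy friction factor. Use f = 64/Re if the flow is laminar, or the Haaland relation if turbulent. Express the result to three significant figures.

Re = VD/ν = 0.9250·0.0148/3.56×10^-4 = 38.5
Re < 2300 → laminar → f = 64/Re = 1.664

Re ≈ 38.5; laminar; f = 64/Re ≈ 1.66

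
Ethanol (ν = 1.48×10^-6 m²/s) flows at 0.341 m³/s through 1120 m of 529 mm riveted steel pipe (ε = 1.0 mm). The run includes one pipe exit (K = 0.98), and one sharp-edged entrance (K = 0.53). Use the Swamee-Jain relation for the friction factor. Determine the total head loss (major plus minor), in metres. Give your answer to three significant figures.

H_L ≈ 6.30 m

V = 4Q/(πD²) = 1.552 m/s; V²/2g = 0.1227 m
Re = 5.55×10^5, ε/D = 0.00189 → f = 0.02353 (Swamee-Jain)
Major: h_f = f(L/D)·V²/2g = 0.02353·2117·0.1227 = 6.111 m
Minor: ΣK = 1.51; h_m = ΣK·V²/2g = 0.1853 m
Total H_L = 6.111 + 0.1853 = 6.296 m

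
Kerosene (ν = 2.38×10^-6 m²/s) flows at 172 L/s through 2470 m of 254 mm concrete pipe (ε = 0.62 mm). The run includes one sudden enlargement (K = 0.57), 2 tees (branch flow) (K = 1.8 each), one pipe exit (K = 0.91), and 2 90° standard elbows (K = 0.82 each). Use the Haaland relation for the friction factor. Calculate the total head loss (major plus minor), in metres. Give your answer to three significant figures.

V = 4Q/(πD²) = 3.394 m/s; V²/2g = 0.5873 m
Re = 3.62×10^5, ε/D = 0.00244 → f = 0.02515 (Haaland)
Major: h_f = f(L/D)·V²/2g = 0.02515·9724·0.5873 = 143.6 m
Minor: ΣK = 6.72; h_m = ΣK·V²/2g = 3.947 m
Total H_L = 143.6 + 3.947 = 147.6 m

H_L ≈ 148 m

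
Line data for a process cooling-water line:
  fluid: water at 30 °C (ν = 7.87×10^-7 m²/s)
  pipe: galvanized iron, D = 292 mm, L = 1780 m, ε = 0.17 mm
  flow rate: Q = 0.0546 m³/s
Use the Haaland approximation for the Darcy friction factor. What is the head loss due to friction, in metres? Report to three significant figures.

h_f ≈ 3.83 m

V = 4Q/(πD²) = 4·0.0546/(π·0.292²) = 0.8153 m/s
Re = VD/ν = 0.8153·0.292/7.87×10^-7 = 3.03×10^5 → turbulent
ε/D = 0.17/292 = 5.82×10^-4
Haaland: f = 0.01853
h_f = f(L/D)V²/(2g) = 0.01853·(1780/0.292)·0.8153²/(2·9.81) = 3.826 m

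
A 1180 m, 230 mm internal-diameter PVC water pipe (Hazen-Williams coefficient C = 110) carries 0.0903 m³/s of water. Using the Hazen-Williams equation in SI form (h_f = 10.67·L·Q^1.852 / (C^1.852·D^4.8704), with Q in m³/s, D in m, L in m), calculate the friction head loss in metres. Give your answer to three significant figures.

h_f = 10.67·1180·0.0903^1.852 / (110^1.852·0.230^4.8704) = 31.19 m

h_f ≈ 31.2 m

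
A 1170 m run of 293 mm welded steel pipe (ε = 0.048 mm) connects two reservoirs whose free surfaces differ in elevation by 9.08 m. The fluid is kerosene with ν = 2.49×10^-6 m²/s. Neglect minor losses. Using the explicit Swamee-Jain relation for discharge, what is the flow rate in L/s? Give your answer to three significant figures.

Swamee-Jain (Type II): Q = -0.965·√(gD⁵h_f/L)·ln[ε/(3.7D) + √(3.17ν²L/(gD³h_f))]
√(gD⁵h_f/L) = √(9.81·0.293⁵·9.08/1170) = 0.01282
ε/(3.7D) = 4.43×10^-5; √(3.17ν²L/(gD³h_f)) = 1.01×10^-4
Q = -0.965·0.01282·ln(1.456×10^-4) = 0.1093 m³/s
Check: V = 1.62 m/s, Re = 1.91×10^5, f = 0.01699, h_f = 9.09 m ≈ 9.08 m ✓

Q ≈ 109 L/s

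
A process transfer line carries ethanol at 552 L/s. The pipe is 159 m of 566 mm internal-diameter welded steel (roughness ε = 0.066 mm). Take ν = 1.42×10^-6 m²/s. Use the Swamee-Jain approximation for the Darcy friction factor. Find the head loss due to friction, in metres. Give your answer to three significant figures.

V = 4Q/(πD²) = 4·0.552/(π·0.566²) = 2.194 m/s
Re = VD/ν = 2.194·0.566/1.42×10^-6 = 8.74×10^5 → turbulent
ε/D = 0.066/566 = 1.17×10^-4
Swamee-Jain: f = 0.01389
h_f = f(L/D)V²/(2g) = 0.01389·(159/0.566)·2.194²/(2·9.81) = 0.9575 m

h_f ≈ 0.958 m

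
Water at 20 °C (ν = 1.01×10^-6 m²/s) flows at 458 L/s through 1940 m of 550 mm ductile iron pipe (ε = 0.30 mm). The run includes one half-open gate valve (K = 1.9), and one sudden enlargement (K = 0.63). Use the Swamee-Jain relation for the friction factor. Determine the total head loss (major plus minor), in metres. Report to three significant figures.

V = 4Q/(πD²) = 1.928 m/s; V²/2g = 0.1894 m
Re = 1.05×10^6, ε/D = 5.45×10^-4 → f = 0.01758 (Swamee-Jain)
Major: h_f = f(L/D)·V²/2g = 0.01758·3527·0.1894 = 11.74 m
Minor: ΣK = 2.53; h_m = ΣK·V²/2g = 0.4792 m
Total H_L = 11.74 + 0.4792 = 12.22 m

H_L ≈ 12.2 m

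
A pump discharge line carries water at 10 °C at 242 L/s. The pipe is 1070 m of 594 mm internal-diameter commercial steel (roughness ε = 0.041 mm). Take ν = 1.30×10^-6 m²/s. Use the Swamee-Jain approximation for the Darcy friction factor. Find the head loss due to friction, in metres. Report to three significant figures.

h_f ≈ 1.02 m

V = 4Q/(πD²) = 4·0.242/(π·0.594²) = 0.8733 m/s
Re = VD/ν = 0.8733·0.594/1.30×10^-6 = 3.99×10^5 → turbulent
ε/D = 0.041/594 = 6.90×10^-5
Swamee-Jain: f = 0.01452
h_f = f(L/D)V²/(2g) = 0.01452·(1070/0.594)·0.8733²/(2·9.81) = 1.017 m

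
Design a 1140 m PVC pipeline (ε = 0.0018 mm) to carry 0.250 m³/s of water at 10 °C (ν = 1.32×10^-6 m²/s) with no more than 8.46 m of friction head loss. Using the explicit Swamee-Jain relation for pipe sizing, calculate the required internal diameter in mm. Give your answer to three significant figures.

Swamee-Jain (Type III): D = 0.66·[ε^1.25·(LQ²/(gh_f))^4.75 + ν·Q^9.4·(L/(gh_f))^5.2]^0.04
LQ²/(gh_f) = 0.8585; L/(gh_f) = 13.74
Term 1 = ε^1.25·(…)^4.75 = 3.19×10^-8; Term 2 = ν·Q^9.4·(…)^5.2 = 2.39×10^-6
D = 0.66·(3.19×10^-8 + 2.39×10^-6)^0.04 = 0.3935 m = 393 mm
Check: V = 2.06 m/s, Re = 6.13×10^5, f = 0.01271, h_f = 7.94 m ≈ 8.46 m ✓

D ≈ 393 mm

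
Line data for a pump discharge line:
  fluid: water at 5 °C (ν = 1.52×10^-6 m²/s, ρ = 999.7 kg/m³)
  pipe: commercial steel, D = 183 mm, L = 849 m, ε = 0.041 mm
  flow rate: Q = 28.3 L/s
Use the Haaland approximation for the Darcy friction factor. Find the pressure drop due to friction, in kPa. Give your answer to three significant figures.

V = 4Q/(πD²) = 4·0.0283/(π·0.183²) = 1.076 m/s
Re = VD/ν = 1.076·0.183/1.52×10^-6 = 1.30×10^5 → turbulent
ε/D = 0.041/183 = 2.24×10^-4
Haaland: f = 0.01809
h_f = f(L/D)V²/(2g) = 0.01809·(849/0.183)·1.076²/(2·9.81) = 4.953 m
Δp = ρg·h_f = 999.7·9.81·4.953 = 48.57 kPa

Δp ≈ 48.6 kPa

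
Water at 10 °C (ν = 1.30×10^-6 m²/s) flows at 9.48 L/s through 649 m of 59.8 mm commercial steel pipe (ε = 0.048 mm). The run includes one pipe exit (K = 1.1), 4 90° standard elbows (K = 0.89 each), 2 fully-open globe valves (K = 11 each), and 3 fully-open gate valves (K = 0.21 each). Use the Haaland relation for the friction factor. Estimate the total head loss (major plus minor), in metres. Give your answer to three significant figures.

V = 4Q/(πD²) = 3.375 m/s; V²/2g = 0.5807 m
Re = 1.55×10^5, ε/D = 8.03×10^-4 → f = 0.02045 (Haaland)
Major: h_f = f(L/D)·V²/2g = 0.02045·10853·0.5807 = 128.8 m
Minor: ΣK = 27.3; h_m = ΣK·V²/2g = 15.85 m
Total H_L = 128.8 + 15.85 = 144.7 m

H_L ≈ 145 m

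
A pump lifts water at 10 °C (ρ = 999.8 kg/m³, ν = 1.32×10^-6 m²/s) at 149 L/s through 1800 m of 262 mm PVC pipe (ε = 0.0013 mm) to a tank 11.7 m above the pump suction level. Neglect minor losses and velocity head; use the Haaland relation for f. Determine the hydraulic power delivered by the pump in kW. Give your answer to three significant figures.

P_hyd ≈ 67.5 kW

V = 4Q/(πD²) = 2.764 m/s; Re = 5.49×10^5; ε/D = 4.96×10^-6; f = 0.01291
h_f = f(L/D)V²/2g = 34.52 m
Total head H = z + h_f = 11.7 + 34.52 = 46.22 m
P_hyd = ρgQH = 999.8·9.81·0.149·46.22 = 67.55 kW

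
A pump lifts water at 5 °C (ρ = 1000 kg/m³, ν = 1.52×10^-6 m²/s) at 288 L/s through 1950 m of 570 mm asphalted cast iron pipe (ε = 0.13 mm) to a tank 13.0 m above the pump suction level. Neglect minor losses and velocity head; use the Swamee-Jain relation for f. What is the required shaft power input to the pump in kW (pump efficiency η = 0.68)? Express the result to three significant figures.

P_shaft ≈ 68.8 kW

V = 4Q/(πD²) = 1.129 m/s; Re = 4.23×10^5; ε/D = 2.28×10^-4; f = 0.01599
h_f = f(L/D)V²/2g = 3.552 m
Total head H = z + h_f = 13.0 + 3.552 = 16.55 m
P_hyd = ρgQH = 1000·9.81·0.288·16.55 = 46.76 kW
P_shaft = P_hyd/η = 46.76/0.68 = 68.77 kW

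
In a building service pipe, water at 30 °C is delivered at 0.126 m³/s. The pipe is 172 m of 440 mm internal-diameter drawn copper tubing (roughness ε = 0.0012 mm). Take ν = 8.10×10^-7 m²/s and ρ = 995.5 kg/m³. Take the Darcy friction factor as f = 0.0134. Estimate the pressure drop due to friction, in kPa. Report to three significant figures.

Δp ≈ 1.79 kPa

V = 4Q/(πD²) = 4·0.126/(π·0.440²) = 0.8287 m/s
h_f = f(L/D)V²/(2g) = 0.01340·(172/0.440)·0.8287²/(2·9.81) = 0.1833 m
Δp = ρg·h_f = 995.5·9.81·0.1833 = 1.790 kPa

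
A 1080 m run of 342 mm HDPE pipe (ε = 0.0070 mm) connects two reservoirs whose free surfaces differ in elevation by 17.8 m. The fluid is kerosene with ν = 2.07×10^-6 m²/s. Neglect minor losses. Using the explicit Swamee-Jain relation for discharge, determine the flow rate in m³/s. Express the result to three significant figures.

Q ≈ 0.262 m³/s

Swamee-Jain (Type II): Q = -0.965·√(gD⁵h_f/L)·ln[ε/(3.7D) + √(3.17ν²L/(gD³h_f))]
√(gD⁵h_f/L) = √(9.81·0.342⁵·17.8/1080) = 0.02750
ε/(3.7D) = 5.53×10^-6; √(3.17ν²L/(gD³h_f)) = 4.58×10^-5
Q = -0.965·0.02750·ln(5.136×10^-5) = 0.2621 m³/s
Check: V = 2.85 m/s, Re = 4.71×10^5, f = 0.01354, h_f = 17.7 m ≈ 17.8 m ✓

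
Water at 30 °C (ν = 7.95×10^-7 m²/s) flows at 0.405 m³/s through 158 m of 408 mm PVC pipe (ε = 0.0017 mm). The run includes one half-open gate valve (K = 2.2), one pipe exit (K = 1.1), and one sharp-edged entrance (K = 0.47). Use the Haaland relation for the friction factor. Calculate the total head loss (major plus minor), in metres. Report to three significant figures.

V = 4Q/(πD²) = 3.098 m/s; V²/2g = 0.4891 m
Re = 1.59×10^6, ε/D = 4.17×10^-6 → f = 0.01083 (Haaland)
Major: h_f = f(L/D)·V²/2g = 0.01083·387.3·0.4891 = 2.051 m
Minor: ΣK = 3.77; h_m = ΣK·V²/2g = 1.844 m
Total H_L = 2.051 + 1.844 = 3.895 m

H_L ≈ 3.90 m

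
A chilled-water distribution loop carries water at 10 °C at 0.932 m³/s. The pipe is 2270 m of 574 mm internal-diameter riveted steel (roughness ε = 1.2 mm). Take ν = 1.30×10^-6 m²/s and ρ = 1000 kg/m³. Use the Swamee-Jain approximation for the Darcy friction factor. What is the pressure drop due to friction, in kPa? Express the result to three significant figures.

Δp ≈ 612 kPa

V = 4Q/(πD²) = 4·0.932/(π·0.574²) = 3.602 m/s
Re = VD/ν = 3.602·0.574/1.30×10^-6 = 1.59×10^6 → turbulent
ε/D = 1.2/574 = 0.00209
Swamee-Jain: f = 0.02387
h_f = f(L/D)V²/(2g) = 0.02387·(2270/0.574)·3.602²/(2·9.81) = 62.40 m
Δp = ρg·h_f = 1000·9.81·62.40 = 612.2 kPa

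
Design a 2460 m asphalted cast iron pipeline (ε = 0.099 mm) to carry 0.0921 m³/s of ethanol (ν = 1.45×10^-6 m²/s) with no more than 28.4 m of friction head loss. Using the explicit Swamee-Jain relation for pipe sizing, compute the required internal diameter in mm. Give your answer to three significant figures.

D ≈ 259 mm

Swamee-Jain (Type III): D = 0.66·[ε^1.25·(LQ²/(gh_f))^4.75 + ν·Q^9.4·(L/(gh_f))^5.2]^0.04
LQ²/(gh_f) = 0.07490; L/(gh_f) = 8.830
Term 1 = ε^1.25·(…)^4.75 = 4.45×10^-11; Term 2 = ν·Q^9.4·(…)^5.2 = 2.21×10^-11
D = 0.66·(4.45×10^-11 + 2.21×10^-11)^0.04 = 0.2585 m = 259 mm
Check: V = 1.75 m/s, Re = 3.13×10^5, f = 0.01756, h_f = 26.2 m ≈ 28.4 m ✓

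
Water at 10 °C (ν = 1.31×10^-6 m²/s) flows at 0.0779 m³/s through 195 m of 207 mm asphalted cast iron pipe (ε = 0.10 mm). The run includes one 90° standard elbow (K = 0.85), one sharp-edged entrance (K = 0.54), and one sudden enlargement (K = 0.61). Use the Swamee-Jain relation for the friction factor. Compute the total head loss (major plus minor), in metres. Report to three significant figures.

V = 4Q/(πD²) = 2.315 m/s; V²/2g = 0.2731 m
Re = 3.66×10^5, ε/D = 4.83×10^-4 → f = 0.01799 (Swamee-Jain)
Major: h_f = f(L/D)·V²/2g = 0.01799·942.0·0.2731 = 4.628 m
Minor: ΣK = 2.00; h_m = ΣK·V²/2g = 0.5462 m
Total H_L = 4.628 + 0.5462 = 5.174 m

H_L ≈ 5.17 m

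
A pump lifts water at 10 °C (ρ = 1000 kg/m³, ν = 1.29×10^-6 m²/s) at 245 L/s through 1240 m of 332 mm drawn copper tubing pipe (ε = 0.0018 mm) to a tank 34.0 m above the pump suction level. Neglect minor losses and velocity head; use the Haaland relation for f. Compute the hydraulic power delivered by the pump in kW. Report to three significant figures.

V = 4Q/(πD²) = 2.830 m/s; Re = 7.28×10^5; ε/D = 5.42×10^-6; f = 0.01230
h_f = f(L/D)V²/2g = 18.76 m
Total head H = z + h_f = 34.0 + 18.76 = 52.76 m
P_hyd = ρgQH = 1000·9.81·0.245·52.76 = 126.8 kW

P_hyd ≈ 127 kW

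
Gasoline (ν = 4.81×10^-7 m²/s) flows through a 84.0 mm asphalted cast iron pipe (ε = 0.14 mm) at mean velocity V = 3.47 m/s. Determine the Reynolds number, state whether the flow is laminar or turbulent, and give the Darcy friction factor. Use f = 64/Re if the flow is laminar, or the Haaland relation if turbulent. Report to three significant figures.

Re = VD/ν = 3.470·0.0840/4.81×10^-7 = 6.06×10^5
Re > 4000 → turbulent; ε/D = 0.00167
Haaland: f = 0.02267

Re ≈ 6.06×10^5; turbulent; f ≈ 0.0227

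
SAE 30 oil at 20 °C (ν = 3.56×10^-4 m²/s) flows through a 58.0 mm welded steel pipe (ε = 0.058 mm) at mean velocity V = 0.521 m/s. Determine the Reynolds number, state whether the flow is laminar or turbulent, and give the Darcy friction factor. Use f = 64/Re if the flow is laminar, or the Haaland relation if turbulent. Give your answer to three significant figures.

Re = VD/ν = 0.5210·0.0580/3.56×10^-4 = 84.9
Re < 2300 → laminar → f = 64/Re = 0.7540

Re ≈ 84.9; laminar; f = 64/Re ≈ 0.754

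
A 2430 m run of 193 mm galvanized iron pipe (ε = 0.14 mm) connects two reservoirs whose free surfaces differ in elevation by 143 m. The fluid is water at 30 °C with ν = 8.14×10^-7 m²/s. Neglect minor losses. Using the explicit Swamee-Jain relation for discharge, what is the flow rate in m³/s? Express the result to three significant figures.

Q ≈ 0.101 m³/s

Swamee-Jain (Type II): Q = -0.965·√(gD⁵h_f/L)·ln[ε/(3.7D) + √(3.17ν²L/(gD³h_f))]
√(gD⁵h_f/L) = √(9.81·0.193⁵·143/2430) = 0.01243
ε/(3.7D) = 1.96×10^-4; √(3.17ν²L/(gD³h_f)) = 2.25×10^-5
Q = -0.965·0.01243·ln(2.185×10^-4) = 0.1011 m³/s
Check: V = 3.46 m/s, Re = 8.20×10^5, f = 0.01876, h_f = 144 m ≈ 143 m ✓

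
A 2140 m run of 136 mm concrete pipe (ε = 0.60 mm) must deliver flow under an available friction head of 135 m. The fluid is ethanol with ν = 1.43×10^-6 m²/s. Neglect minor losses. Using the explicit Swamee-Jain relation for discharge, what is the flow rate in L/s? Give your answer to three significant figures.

Swamee-Jain (Type II): Q = -0.965·√(gD⁵h_f/L)·ln[ε/(3.7D) + √(3.17ν²L/(gD³h_f))]
√(gD⁵h_f/L) = √(9.81·0.136⁵·135/2140) = 0.005366
ε/(3.7D) = 0.00119; √(3.17ν²L/(gD³h_f)) = 6.45×10^-5
Q = -0.965·0.005366·ln(0.001257) = 0.03458 m³/s
Check: V = 2.38 m/s, Re = 2.26×10^5, f = 0.02987, h_f = 136 m ≈ 135 m ✓

Q ≈ 34.6 L/s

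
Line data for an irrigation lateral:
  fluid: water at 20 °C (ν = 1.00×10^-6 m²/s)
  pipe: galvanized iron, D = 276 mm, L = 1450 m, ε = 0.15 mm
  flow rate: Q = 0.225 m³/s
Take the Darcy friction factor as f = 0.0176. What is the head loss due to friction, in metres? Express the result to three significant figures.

h_f ≈ 66.7 m

V = 4Q/(πD²) = 4·0.225/(π·0.276²) = 3.761 m/s
h_f = f(L/D)V²/(2g) = 0.01760·(1450/0.276)·3.761²/(2·9.81) = 66.65 m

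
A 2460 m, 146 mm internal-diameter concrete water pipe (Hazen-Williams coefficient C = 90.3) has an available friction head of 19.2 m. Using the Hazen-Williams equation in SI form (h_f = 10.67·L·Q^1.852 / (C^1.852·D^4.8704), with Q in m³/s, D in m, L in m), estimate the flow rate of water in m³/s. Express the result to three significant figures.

Q ≈ 0.0116 m³/s

Rearranging: Q = [h_f·C^1.852·D^4.8704 / (10.67·L)]^(1/1.852)
Q = [19.2·90.3^1.852·0.146^4.8704 / (10.67·2460)]^0.540 = 0.01161 m³/s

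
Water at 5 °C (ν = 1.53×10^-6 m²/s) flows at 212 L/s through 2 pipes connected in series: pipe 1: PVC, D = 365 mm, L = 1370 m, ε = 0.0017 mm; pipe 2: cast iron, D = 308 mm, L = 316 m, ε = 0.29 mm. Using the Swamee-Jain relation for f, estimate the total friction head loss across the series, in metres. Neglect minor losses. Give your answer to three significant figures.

H ≈ 18.9 m

Pipe 1: V = 2.026 m/s, Re = 4.83×10^5, ε/D = 4.66×10^-6, f = 0.01324, h_1 = f(L/D)V²/2g = 10.40 m
Pipe 2: V = 2.845 m/s, Re = 5.73×10^5, ε/D = 9.42×10^-4, f = 0.02001, h_2 = f(L/D)V²/2g = 8.473 m
Series → Q common, losses add: H = Σh = 18.87 m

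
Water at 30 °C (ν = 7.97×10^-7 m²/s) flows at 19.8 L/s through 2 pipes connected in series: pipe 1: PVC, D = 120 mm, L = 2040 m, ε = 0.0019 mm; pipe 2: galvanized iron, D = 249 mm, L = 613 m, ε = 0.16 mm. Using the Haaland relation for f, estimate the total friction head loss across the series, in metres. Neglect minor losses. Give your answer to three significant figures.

H ≈ 39.8 m

Pipe 1: V = 1.751 m/s, Re = 2.64×10^5, ε/D = 1.58×10^-5, f = 0.01482, h_1 = f(L/D)V²/2g = 39.35 m
Pipe 2: V = 0.4066 m/s, Re = 1.27×10^5, ε/D = 6.43×10^-4, f = 0.02013, h_2 = f(L/D)V²/2g = 0.4175 m
Series → Q common, losses add: H = Σh = 39.76 m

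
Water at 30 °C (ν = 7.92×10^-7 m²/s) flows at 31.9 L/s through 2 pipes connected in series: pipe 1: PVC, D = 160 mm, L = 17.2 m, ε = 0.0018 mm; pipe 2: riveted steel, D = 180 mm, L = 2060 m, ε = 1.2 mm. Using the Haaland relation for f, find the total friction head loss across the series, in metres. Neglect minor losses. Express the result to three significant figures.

Pipe 1: V = 1.587 m/s, Re = 3.21×10^5, ε/D = 1.12×10^-5, f = 0.01426, h_1 = f(L/D)V²/2g = 0.1967 m
Pipe 2: V = 1.254 m/s, Re = 2.85×10^5, ε/D = 0.00667, f = 0.03352, h_2 = f(L/D)V²/2g = 30.72 m
Series → Q common, losses add: H = Σh = 30.92 m

H ≈ 30.9 m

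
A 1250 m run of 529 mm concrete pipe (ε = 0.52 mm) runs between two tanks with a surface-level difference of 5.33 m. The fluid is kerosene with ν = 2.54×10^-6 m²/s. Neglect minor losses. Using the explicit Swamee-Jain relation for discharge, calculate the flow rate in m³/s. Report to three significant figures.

Q ≈ 0.323 m³/s

Swamee-Jain (Type II): Q = -0.965·√(gD⁵h_f/L)·ln[ε/(3.7D) + √(3.17ν²L/(gD³h_f))]
√(gD⁵h_f/L) = √(9.81·0.529⁵·5.33/1250) = 0.04163
ε/(3.7D) = 2.66×10^-4; √(3.17ν²L/(gD³h_f)) = 5.75×10^-5
Q = -0.965·0.04163·ln(3.231×10^-4) = 0.3229 m³/s
Check: V = 1.47 m/s, Re = 3.06×10^5, f = 0.02066, h_f = 5.37 m ≈ 5.33 m ✓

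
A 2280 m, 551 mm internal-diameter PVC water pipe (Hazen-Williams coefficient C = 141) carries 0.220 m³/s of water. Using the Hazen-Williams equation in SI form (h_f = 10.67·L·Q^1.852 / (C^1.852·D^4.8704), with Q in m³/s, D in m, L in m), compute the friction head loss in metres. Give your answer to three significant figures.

h_f ≈ 2.81 m

h_f = 10.67·2280·0.220^1.852 / (141^1.852·0.551^4.8704) = 2.809 m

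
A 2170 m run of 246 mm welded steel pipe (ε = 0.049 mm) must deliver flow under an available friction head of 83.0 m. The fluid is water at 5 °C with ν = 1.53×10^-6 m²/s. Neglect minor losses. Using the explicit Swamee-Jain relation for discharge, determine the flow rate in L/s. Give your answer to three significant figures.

Swamee-Jain (Type II): Q = -0.965·√(gD⁵h_f/L)·ln[ε/(3.7D) + √(3.17ν²L/(gD³h_f))]
√(gD⁵h_f/L) = √(9.81·0.246⁵·83.0/2170) = 0.01839
ε/(3.7D) = 5.38×10^-5; √(3.17ν²L/(gD³h_f)) = 3.64×10^-5
Q = -0.965·0.01839·ln(9.028×10^-5) = 0.1652 m³/s
Check: V = 3.48 m/s, Re = 5.59×10^5, f = 0.01536, h_f = 83.5 m ≈ 83.0 m ✓

Q ≈ 165 L/s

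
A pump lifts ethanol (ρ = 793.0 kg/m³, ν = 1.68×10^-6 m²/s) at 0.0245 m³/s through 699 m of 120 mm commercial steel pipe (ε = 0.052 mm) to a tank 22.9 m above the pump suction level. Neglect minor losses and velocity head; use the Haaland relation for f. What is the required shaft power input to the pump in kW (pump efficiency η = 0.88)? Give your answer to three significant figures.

P_shaft ≈ 10.6 kW

V = 4Q/(πD²) = 2.166 m/s; Re = 1.55×10^5; ε/D = 4.33×10^-4; f = 0.01876
h_f = f(L/D)V²/2g = 26.14 m
Total head H = z + h_f = 22.9 + 26.14 = 49.04 m
P_hyd = ρgQH = 793.0·9.81·0.0245·49.04 = 9.346 kW
P_shaft = P_hyd/η = 9.346/0.88 = 10.62 kW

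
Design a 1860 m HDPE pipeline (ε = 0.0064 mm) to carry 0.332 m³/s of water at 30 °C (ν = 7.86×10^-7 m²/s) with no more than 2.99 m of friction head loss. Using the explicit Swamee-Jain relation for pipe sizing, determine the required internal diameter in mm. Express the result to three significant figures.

Swamee-Jain (Type III): D = 0.66·[ε^1.25·(LQ²/(gh_f))^4.75 + ν·Q^9.4·(L/(gh_f))^5.2]^0.04
LQ²/(gh_f) = 6.990; L/(gh_f) = 63.41
Term 1 = ε^1.25·(…)^4.75 = 0.00330; Term 2 = ν·Q^9.4·(…)^5.2 = 0.0583
D = 0.66·(0.00330 + 0.0583)^0.04 = 0.5904 m = 590 mm
Check: V = 1.21 m/s, Re = 9.11×10^5, f = 0.01204, h_f = 2.84 m ≈ 2.99 m ✓

D ≈ 590 mm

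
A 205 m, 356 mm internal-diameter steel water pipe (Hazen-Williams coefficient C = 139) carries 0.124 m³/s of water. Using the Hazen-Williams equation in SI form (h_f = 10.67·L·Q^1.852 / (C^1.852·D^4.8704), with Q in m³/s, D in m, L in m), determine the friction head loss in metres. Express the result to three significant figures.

h_f ≈ 0.753 m

h_f = 10.67·205·0.124^1.852 / (139^1.852·0.356^4.8704) = 0.7528 m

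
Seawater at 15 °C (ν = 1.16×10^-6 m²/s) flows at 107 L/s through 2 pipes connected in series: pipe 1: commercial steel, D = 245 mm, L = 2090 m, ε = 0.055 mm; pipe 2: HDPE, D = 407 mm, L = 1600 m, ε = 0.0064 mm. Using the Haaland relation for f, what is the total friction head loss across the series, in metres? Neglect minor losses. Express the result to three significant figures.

Pipe 1: V = 2.270 m/s, Re = 4.79×10^5, ε/D = 2.24×10^-4, f = 0.01557, h_1 = f(L/D)V²/2g = 34.86 m
Pipe 2: V = 0.8224 m/s, Re = 2.89×10^5, ε/D = 1.57×10^-5, f = 0.01457, h_2 = f(L/D)V²/2g = 1.975 m
Series → Q common, losses add: H = Σh = 36.84 m

H ≈ 36.8 m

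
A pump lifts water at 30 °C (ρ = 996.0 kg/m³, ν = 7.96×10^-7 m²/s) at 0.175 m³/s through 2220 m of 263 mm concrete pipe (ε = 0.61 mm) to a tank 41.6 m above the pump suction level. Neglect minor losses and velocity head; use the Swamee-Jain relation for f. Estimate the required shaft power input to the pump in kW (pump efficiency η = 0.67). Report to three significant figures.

P_shaft ≈ 386 kW

V = 4Q/(πD²) = 3.221 m/s; Re = 1.06×10^6; ε/D = 0.00232; f = 0.02460
h_f = f(L/D)V²/2g = 109.8 m
Total head H = z + h_f = 41.6 + 109.8 = 151.4 m
P_hyd = ρgQH = 996.0·9.81·0.175·151.4 = 258.9 kW
P_shaft = P_hyd/η = 258.9/0.67 = 386.4 kW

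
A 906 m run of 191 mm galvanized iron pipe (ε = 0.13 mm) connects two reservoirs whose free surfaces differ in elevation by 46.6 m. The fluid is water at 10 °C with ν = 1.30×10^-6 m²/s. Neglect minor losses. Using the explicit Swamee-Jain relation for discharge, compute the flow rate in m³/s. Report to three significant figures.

Q ≈ 0.0919 m³/s

Swamee-Jain (Type II): Q = -0.965·√(gD⁵h_f/L)·ln[ε/(3.7D) + √(3.17ν²L/(gD³h_f))]
√(gD⁵h_f/L) = √(9.81·0.191⁵·46.6/906) = 0.01133
ε/(3.7D) = 1.84×10^-4; √(3.17ν²L/(gD³h_f)) = 3.90×10^-5
Q = -0.965·0.01133·ln(2.230×10^-4) = 0.09189 m³/s
Check: V = 3.21 m/s, Re = 4.71×10^5, f = 0.01887, h_f = 46.9 m ≈ 46.6 m ✓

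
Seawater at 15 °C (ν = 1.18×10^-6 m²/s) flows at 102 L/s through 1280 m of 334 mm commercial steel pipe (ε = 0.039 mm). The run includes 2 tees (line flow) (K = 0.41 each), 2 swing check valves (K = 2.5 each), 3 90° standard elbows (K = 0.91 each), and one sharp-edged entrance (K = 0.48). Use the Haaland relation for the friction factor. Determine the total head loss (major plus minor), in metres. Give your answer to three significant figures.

H_L ≈ 4.64 m

V = 4Q/(πD²) = 1.164 m/s; V²/2g = 0.06908 m
Re = 3.30×10^5, ε/D = 1.17×10^-4 → f = 0.01519 (Haaland)
Major: h_f = f(L/D)·V²/2g = 0.01519·3832·0.06908 = 4.020 m
Minor: ΣK = 9.03; h_m = ΣK·V²/2g = 0.6238 m
Total H_L = 4.020 + 0.6238 = 4.644 m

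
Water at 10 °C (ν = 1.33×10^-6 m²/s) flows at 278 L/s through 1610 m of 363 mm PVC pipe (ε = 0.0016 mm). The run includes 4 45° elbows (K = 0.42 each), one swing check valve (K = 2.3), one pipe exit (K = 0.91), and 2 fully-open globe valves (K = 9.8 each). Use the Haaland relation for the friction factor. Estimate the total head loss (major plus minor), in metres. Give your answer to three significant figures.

H_L ≈ 29.0 m

V = 4Q/(πD²) = 2.686 m/s; V²/2g = 0.3678 m
Re = 7.33×10^5, ε/D = 4.41×10^-6 → f = 0.01228 (Haaland)
Major: h_f = f(L/D)·V²/2g = 0.01228·4435·0.3678 = 20.02 m
Minor: ΣK = 24.5; h_m = ΣK·V²/2g = 9.007 m
Total H_L = 20.02 + 9.007 = 29.03 m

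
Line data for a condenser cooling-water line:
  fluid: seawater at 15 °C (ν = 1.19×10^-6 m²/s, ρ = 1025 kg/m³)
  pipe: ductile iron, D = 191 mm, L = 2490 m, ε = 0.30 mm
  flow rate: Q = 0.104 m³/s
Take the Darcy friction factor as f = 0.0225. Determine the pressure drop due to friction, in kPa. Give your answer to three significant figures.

V = 4Q/(πD²) = 4·0.104/(π·0.191²) = 3.630 m/s
h_f = f(L/D)V²/(2g) = 0.02250·(2490/0.191)·3.630²/(2·9.81) = 197.0 m
Δp = ρg·h_f = 1025·9.81·197.0 = 1981 kPa

Δp ≈ 1980 kPa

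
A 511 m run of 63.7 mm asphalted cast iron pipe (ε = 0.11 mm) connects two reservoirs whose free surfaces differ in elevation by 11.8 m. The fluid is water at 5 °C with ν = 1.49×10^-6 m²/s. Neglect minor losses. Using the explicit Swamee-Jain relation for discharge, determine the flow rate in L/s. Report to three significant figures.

Swamee-Jain (Type II): Q = -0.965·√(gD⁵h_f/L)·ln[ε/(3.7D) + √(3.17ν²L/(gD³h_f))]
√(gD⁵h_f/L) = √(9.81·0.0637⁵·11.8/511) = 4.874×10^-4
ε/(3.7D) = 4.67×10^-4; √(3.17ν²L/(gD³h_f)) = 3.47×10^-4
Q = -0.965·4.874×10^-4·ln(8.134×10^-4) = 0.003346 m³/s
Check: V = 1.05 m/s, Re = 4.49×10^4, f = 0.02643, h_f = 11.9 m ≈ 11.8 m ✓

Q ≈ 3.35 L/s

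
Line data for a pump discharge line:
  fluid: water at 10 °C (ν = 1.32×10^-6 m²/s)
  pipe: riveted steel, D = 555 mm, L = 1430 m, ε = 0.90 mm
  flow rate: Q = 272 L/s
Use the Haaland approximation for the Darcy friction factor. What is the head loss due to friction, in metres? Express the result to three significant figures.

V = 4Q/(πD²) = 4·0.272/(π·0.555²) = 1.124 m/s
Re = VD/ν = 1.124·0.555/1.32×10^-6 = 4.73×10^5 → turbulent
ε/D = 0.90/555 = 0.00162
Haaland: f = 0.02261
h_f = f(L/D)V²/(2g) = 0.02261·(1430/0.555)·1.124²/(2·9.81) = 3.753 m

h_f ≈ 3.75 m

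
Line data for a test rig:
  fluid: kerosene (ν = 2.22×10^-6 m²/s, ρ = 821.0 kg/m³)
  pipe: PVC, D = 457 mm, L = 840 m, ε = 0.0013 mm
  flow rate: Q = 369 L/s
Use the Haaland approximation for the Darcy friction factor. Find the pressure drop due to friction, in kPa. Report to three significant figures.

Δp ≈ 50.7 kPa

V = 4Q/(πD²) = 4·0.369/(π·0.457²) = 2.250 m/s
Re = VD/ν = 2.250·0.457/2.22×10^-6 = 4.63×10^5 → turbulent
ε/D = 0.0013/457 = 2.84×10^-6
Haaland: f = 0.01327
h_f = f(L/D)V²/(2g) = 0.01327·(840/0.457)·2.250²/(2·9.81) = 6.293 m
Δp = ρg·h_f = 821.0·9.81·6.293 = 50.68 kPa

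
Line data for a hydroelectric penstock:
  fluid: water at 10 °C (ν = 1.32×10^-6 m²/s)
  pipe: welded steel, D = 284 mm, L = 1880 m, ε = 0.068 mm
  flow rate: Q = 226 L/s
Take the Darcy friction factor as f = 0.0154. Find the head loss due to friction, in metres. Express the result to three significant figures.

V = 4Q/(πD²) = 4·0.226/(π·0.284²) = 3.568 m/s
h_f = f(L/D)V²/(2g) = 0.01540·(1880/0.284)·3.568²/(2·9.81) = 66.13 m

h_f ≈ 66.1 m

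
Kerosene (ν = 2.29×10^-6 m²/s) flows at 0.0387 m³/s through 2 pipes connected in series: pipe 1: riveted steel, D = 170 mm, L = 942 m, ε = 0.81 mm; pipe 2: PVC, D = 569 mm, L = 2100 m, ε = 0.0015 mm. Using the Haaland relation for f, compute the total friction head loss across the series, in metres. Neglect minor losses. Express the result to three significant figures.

H ≈ 25.3 m

Pipe 1: V = 1.705 m/s, Re = 1.27×10^5, ε/D = 0.00476, f = 0.03069, h_1 = f(L/D)V²/2g = 25.19 m
Pipe 2: V = 0.1522 m/s, Re = 3.78×10^4, ε/D = 2.64×10^-6, f = 0.02208, h_2 = f(L/D)V²/2g = 0.09622 m
Series → Q common, losses add: H = Σh = 25.29 m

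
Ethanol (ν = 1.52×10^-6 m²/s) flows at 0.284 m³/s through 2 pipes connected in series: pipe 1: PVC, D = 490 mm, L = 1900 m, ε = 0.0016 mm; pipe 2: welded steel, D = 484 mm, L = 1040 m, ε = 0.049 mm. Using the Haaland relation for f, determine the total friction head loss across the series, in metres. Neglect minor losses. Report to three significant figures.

Pipe 1: V = 1.506 m/s, Re = 4.85×10^5, ε/D = 3.27×10^-6, f = 0.01317, h_1 = f(L/D)V²/2g = 5.902 m
Pipe 2: V = 1.544 m/s, Re = 4.92×10^5, ε/D = 1.01×10^-4, f = 0.01431, h_2 = f(L/D)V²/2g = 3.733 m
Series → Q common, losses add: H = Σh = 9.635 m

H ≈ 9.64 m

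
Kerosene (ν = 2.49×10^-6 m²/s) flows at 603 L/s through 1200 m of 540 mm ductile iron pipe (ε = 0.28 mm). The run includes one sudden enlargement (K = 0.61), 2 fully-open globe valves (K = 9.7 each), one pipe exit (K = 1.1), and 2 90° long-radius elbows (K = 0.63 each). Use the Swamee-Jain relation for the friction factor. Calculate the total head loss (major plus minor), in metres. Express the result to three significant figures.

V = 4Q/(πD²) = 2.633 m/s; V²/2g = 0.3533 m
Re = 5.71×10^5, ε/D = 5.19×10^-4 → f = 0.01778 (Swamee-Jain)
Major: h_f = f(L/D)·V²/2g = 0.01778·2222·0.3533 = 13.96 m
Minor: ΣK = 22.4; h_m = ΣK·V²/2g = 7.904 m
Total H_L = 13.96 + 7.904 = 21.87 m

H_L ≈ 21.9 m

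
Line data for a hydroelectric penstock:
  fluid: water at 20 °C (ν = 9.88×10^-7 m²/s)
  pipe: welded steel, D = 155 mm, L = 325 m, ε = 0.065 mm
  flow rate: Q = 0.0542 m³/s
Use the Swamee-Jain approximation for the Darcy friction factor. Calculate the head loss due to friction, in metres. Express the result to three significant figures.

V = 4Q/(πD²) = 4·0.0542/(π·0.155²) = 2.872 m/s
Re = VD/ν = 2.872·0.155/9.88×10^-7 = 4.51×10^5 → turbulent
ε/D = 0.065/155 = 4.19×10^-4
Swamee-Jain: f = 0.01735
h_f = f(L/D)V²/(2g) = 0.01735·(325/0.155)·2.872²/(2·9.81) = 15.30 m

h_f ≈ 15.3 m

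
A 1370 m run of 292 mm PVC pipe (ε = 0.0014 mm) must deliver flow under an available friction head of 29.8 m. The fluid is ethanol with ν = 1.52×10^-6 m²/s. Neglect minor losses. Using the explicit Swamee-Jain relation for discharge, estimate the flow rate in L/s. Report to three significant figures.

Q ≈ 209 L/s

Swamee-Jain (Type II): Q = -0.965·√(gD⁵h_f/L)·ln[ε/(3.7D) + √(3.17ν²L/(gD³h_f))]
√(gD⁵h_f/L) = √(9.81·0.292⁵·29.8/1370) = 0.02128
ε/(3.7D) = 1.30×10^-6; √(3.17ν²L/(gD³h_f)) = 3.71×10^-5
Q = -0.965·0.02128·ln(3.843×10^-5) = 0.2088 m³/s
Check: V = 3.12 m/s, Re = 5.99×10^5, f = 0.01276, h_f = 29.7 m ≈ 29.8 m ✓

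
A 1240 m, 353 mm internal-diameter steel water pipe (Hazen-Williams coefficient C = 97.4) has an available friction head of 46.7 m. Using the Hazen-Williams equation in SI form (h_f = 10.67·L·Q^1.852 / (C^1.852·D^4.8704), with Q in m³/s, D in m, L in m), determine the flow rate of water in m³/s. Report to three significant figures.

Q ≈ 0.299 m³/s

Rearranging: Q = [h_f·C^1.852·D^4.8704 / (10.67·L)]^(1/1.852)
Q = [46.7·97.4^1.852·0.353^4.8704 / (10.67·1240)]^0.540 = 0.2987 m³/s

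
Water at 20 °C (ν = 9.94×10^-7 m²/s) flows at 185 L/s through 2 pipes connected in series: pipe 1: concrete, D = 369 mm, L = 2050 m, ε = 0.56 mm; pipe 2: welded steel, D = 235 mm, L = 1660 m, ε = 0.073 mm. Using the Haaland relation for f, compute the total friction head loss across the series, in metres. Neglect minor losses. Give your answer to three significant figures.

H ≈ 122 m

Pipe 1: V = 1.730 m/s, Re = 6.42×10^5, ε/D = 0.00152, f = 0.02214, h_1 = f(L/D)V²/2g = 18.76 m
Pipe 2: V = 4.265 m/s, Re = 1.01×10^6, ε/D = 3.11×10^-4, f = 0.01569, h_2 = f(L/D)V²/2g = 102.8 m
Series → Q common, losses add: H = Σh = 121.5 m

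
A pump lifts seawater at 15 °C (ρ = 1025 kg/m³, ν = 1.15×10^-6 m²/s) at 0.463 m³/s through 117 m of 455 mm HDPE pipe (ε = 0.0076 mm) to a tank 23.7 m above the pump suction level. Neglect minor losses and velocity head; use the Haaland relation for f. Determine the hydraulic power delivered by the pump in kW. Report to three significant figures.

P_hyd ≈ 116 kW

V = 4Q/(πD²) = 2.848 m/s; Re = 1.13×10^6; ε/D = 1.67×10^-5; f = 0.01169
h_f = f(L/D)V²/2g = 1.243 m
Total head H = z + h_f = 23.7 + 1.243 = 24.94 m
P_hyd = ρgQH = 1025·9.81·0.463·24.94 = 116.1 kW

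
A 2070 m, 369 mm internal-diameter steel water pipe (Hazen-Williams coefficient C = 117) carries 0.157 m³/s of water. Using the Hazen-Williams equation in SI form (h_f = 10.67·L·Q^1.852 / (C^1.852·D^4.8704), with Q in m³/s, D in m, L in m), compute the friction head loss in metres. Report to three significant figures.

h_f ≈ 13.6 m

h_f = 10.67·2070·0.157^1.852 / (117^1.852·0.369^4.8704) = 13.60 m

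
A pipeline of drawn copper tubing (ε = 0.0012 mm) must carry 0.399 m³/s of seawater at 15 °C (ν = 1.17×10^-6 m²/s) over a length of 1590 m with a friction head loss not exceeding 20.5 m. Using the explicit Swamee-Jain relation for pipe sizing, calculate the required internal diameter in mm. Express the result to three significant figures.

Swamee-Jain (Type III): D = 0.66·[ε^1.25·(LQ²/(gh_f))^4.75 + ν·Q^9.4·(L/(gh_f))^5.2]^0.04
LQ²/(gh_f) = 1.259; L/(gh_f) = 7.906
Term 1 = ε^1.25·(…)^4.75 = 1.18×10^-7; Term 2 = ν·Q^9.4·(…)^5.2 = 9.70×10^-6
D = 0.66·(1.18×10^-7 + 9.70×10^-6)^0.04 = 0.4161 m = 416 mm
Check: V = 2.93 m/s, Re = 1.04×10^6, f = 0.01160, h_f = 19.4 m ≈ 20.5 m ✓

D ≈ 416 mm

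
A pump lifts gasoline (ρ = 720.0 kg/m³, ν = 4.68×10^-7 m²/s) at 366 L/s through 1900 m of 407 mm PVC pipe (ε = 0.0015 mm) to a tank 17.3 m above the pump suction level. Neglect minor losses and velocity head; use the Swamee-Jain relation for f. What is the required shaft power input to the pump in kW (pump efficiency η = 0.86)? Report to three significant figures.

P_shaft ≈ 110 kW

V = 4Q/(πD²) = 2.813 m/s; Re = 2.45×10^6; ε/D = 3.69×10^-6; f = 0.01020
h_f = f(L/D)V²/2g = 19.21 m
Total head H = z + h_f = 17.3 + 19.21 = 36.51 m
P_hyd = ρgQH = 720.0·9.81·0.366·36.51 = 94.38 kW
P_shaft = P_hyd/η = 94.38/0.86 = 109.7 kW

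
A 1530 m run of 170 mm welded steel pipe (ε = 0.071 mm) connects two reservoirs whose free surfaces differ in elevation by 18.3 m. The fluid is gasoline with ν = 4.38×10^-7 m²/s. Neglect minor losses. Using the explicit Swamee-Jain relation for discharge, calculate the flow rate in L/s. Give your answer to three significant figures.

Swamee-Jain (Type II): Q = -0.965·√(gD⁵h_f/L)·ln[ε/(3.7D) + √(3.17ν²L/(gD³h_f))]
√(gD⁵h_f/L) = √(9.81·0.170⁵·18.3/1530) = 0.004082
ε/(3.7D) = 1.13×10^-4; √(3.17ν²L/(gD³h_f)) = 3.25×10^-5
Q = -0.965·0.004082·ln(1.454×10^-4) = 0.03480 m³/s
Check: V = 1.53 m/s, Re = 5.95×10^5, f = 0.01708, h_f = 18.4 m ≈ 18.3 m ✓

Q ≈ 34.8 L/s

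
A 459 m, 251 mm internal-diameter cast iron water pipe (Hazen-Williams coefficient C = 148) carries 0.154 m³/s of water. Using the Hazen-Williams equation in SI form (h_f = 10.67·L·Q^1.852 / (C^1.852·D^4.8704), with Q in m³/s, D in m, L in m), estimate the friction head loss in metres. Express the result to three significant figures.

h_f ≈ 12.3 m

h_f = 10.67·459·0.154^1.852 / (148^1.852·0.251^4.8704) = 12.30 m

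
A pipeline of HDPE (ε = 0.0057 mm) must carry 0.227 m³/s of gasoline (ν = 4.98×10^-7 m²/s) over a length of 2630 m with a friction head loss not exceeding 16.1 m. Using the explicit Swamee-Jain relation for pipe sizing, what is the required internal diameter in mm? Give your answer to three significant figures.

D ≈ 382 mm

Swamee-Jain (Type III): D = 0.66·[ε^1.25·(LQ²/(gh_f))^4.75 + ν·Q^9.4·(L/(gh_f))^5.2]^0.04
LQ²/(gh_f) = 0.8580; L/(gh_f) = 16.65
Term 1 = ε^1.25·(…)^4.75 = 1.35×10^-7; Term 2 = ν·Q^9.4·(…)^5.2 = 9.90×10^-7
D = 0.66·(1.35×10^-7 + 9.90×10^-7)^0.04 = 0.3816 m = 382 mm
Check: V = 1.99 m/s, Re = 1.52×10^6, f = 0.01129, h_f = 15.6 m ≈ 16.1 m ✓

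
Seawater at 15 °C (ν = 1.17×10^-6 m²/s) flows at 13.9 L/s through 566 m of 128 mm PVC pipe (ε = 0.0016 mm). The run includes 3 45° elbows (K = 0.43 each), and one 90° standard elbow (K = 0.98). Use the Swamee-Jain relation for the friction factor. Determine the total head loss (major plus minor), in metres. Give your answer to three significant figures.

V = 4Q/(πD²) = 1.080 m/s; V²/2g = 0.05947 m
Re = 1.18×10^5, ε/D = 1.25×10^-5 → f = 0.01734 (Swamee-Jain)
Major: h_f = f(L/D)·V²/2g = 0.01734·4422·0.05947 = 4.560 m
Minor: ΣK = 2.27; h_m = ΣK·V²/2g = 0.1350 m
Total H_L = 4.560 + 0.1350 = 4.695 m

H_L ≈ 4.69 m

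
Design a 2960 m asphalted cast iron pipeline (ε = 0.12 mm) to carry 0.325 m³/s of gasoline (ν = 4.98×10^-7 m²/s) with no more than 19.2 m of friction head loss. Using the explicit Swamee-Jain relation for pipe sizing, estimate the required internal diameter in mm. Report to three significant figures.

D ≈ 465 mm

Swamee-Jain (Type III): D = 0.66·[ε^1.25·(LQ²/(gh_f))^4.75 + ν·Q^9.4·(L/(gh_f))^5.2]^0.04
LQ²/(gh_f) = 1.660; L/(gh_f) = 15.72
Term 1 = ε^1.25·(…)^4.75 = 1.39×10^-4; Term 2 = ν·Q^9.4·(…)^5.2 = 2.14×10^-5
D = 0.66·(1.39×10^-4 + 2.14×10^-5)^0.04 = 0.4654 m = 465 mm
Check: V = 1.91 m/s, Re = 1.79×10^6, f = 0.01502, h_f = 17.8 m ≈ 19.2 m ✓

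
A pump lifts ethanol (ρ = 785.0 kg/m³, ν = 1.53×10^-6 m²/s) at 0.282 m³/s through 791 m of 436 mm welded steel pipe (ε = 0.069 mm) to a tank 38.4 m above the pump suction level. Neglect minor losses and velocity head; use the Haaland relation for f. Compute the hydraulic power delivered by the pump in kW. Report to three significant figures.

P_hyd ≈ 94.0 kW

V = 4Q/(πD²) = 1.889 m/s; Re = 5.38×10^5; ε/D = 1.58×10^-4; f = 0.01478
h_f = f(L/D)V²/2g = 4.877 m
Total head H = z + h_f = 38.4 + 4.877 = 43.28 m
P_hyd = ρgQH = 785.0·9.81·0.282·43.28 = 93.98 kW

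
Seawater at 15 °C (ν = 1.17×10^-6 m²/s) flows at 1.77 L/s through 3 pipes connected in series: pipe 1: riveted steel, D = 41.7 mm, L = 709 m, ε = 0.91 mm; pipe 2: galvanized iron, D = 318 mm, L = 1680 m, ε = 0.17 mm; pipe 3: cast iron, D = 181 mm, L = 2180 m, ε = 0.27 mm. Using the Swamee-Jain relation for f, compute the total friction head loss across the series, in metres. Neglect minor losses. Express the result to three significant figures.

H ≈ 75.1 m

Pipe 1: V = 1.296 m/s, Re = 4.62×10^4, ε/D = 0.0218, f = 0.05150, h_1 = f(L/D)V²/2g = 74.96 m
Pipe 2: V = 0.02229 m/s, Re = 6060, ε/D = 5.35×10^-4, f = 0.03647, h_2 = f(L/D)V²/2g = 0.004877 m
Pipe 3: V = 0.06879 m/s, Re = 1.06×10^4, ε/D = 0.00149, f = 0.03299, h_3 = f(L/D)V²/2g = 0.09583 m
Series → Q common, losses add: H = Σh = 75.06 m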